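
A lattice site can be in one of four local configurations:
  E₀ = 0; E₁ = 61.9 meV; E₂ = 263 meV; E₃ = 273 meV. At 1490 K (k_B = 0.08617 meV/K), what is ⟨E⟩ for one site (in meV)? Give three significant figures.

56.1 meV

k_BT = 0.08617 × 1490 K = 128.39 meV.
Eᵢ/kT = 0, 0.48212, 2.0484, 2.1263.
Z = Σ e^(−Eᵢ/kT) = e^(−0) + e^(−0.48212) + e^(−2.0484) + e^(−2.1263) = 1.0000 + 0.61747 + 0.12894 + 0.11928 = 1.8657.
⟨E⟩ = Σ Eᵢ e^(−Eᵢ/kT) / Z = (0·1.0000 + 61.9·0.61747 + 263·0.12894 + 273·0.11928) / 1.8657 = 56.1 meV.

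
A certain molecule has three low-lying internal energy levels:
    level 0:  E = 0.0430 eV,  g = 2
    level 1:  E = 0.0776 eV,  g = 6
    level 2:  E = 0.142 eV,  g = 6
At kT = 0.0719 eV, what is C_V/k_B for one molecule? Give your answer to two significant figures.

Eᵢ/kT = 0.5981, 1.079, 1.975.
Z = Σ gᵢe^(−Eᵢ/kT) = 2·e^(−0.5981) + 6·e^(−1.079) + 6·e^(−1.975) = 1.100 + 2.040 + 0.8326 = 3.973.
⟨E⟩ = 0.08151 eV, ⟨E²⟩ = 0.007830 eV².
C_V/k_B = (⟨E²⟩ − ⟨E⟩²)/(kT)² = (0.007830 − 0.006644)/0.005170 = 0.23.

0.23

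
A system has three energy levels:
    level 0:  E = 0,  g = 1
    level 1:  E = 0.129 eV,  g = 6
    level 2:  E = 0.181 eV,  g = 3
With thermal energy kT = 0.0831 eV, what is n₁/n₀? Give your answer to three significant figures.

n₁/n₀ = (g₁/g₀) exp[−(E₁−E₀)/kT] = (6/1) × exp(−(0.129 eV)/(0.0831 eV)) = (6/1) × exp(-1.5523) = 1.27.

1.27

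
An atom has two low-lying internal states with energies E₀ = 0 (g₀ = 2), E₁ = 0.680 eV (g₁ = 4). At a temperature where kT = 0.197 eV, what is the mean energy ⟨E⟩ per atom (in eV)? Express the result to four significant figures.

0.04053 eV

Eᵢ/kT = 0, 3.45178.
Z = Σ gᵢe^(−Eᵢ/kT) = 2·e^(−0) + 4·e^(−3.45178) = 2.00000 + 0.126757 = 2.12676.
⟨E⟩ = Σ Eᵢ gᵢe^(−Eᵢ/kT) / Z = (0·2.00000 + 0.680·0.126757) / 2.12676 = 0.04053 eV.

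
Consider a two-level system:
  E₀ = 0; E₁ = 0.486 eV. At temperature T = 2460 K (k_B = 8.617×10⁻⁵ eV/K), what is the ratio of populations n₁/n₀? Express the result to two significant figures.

k_BT = 8.617×10⁻⁵ × 2460 K = 0.2120 eV.
n₁/n₀ = exp[−(E₁−E₀)/kT] = exp(−(0.486 eV)/(0.2120 eV)) = exp(-2.292) = 0.10.

0.10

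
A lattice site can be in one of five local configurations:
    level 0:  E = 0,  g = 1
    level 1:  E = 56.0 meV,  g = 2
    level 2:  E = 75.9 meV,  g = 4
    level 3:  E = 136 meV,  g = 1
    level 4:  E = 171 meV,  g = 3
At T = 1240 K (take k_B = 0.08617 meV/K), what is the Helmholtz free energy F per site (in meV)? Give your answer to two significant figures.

-170 meV

k_BT = 0.08617 × 1240 K = 106.9 meV.
Eᵢ/kT = 0, 0.5239, 0.7100, 1.272, 1.600.
Z = Σ gᵢe^(−Eᵢ/kT) = 1·e^(−0) + 2·e^(−0.5239) + 4·e^(−0.7100) + 1·e^(−1.272) + 3·e^(−1.600) = 1.000 + 1.184 + 1.967 + 0.2803 + 0.6057 = 5.037.
F = −kT ln Z = −106.9 × ln(5.037) = −106.9 × 1.617 = -170 meV.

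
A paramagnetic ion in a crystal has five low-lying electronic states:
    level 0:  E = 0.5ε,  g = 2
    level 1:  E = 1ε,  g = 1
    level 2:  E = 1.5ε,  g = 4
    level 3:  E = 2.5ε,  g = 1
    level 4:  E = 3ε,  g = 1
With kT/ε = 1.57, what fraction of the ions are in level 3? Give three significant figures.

0.0525

Eᵢ/kT = 0.31847, 0.63694, 0.95541, 1.5924, 1.9108.
Z = Σ gᵢe^(−Eᵢ/kT) = 2·e^(−0.31847) + 1·e^(−0.63694) + 4·e^(−0.95541) + 1·e^(−1.5924) + 1·e^(−1.9108) = 1.4545 + 0.52891 + 1.5386 + 0.20344 + 0.14796 = 3.8734.
P₃ = g₃ e^(−E₃/kT) / Z = 0.20344/3.8734 = 0.0525.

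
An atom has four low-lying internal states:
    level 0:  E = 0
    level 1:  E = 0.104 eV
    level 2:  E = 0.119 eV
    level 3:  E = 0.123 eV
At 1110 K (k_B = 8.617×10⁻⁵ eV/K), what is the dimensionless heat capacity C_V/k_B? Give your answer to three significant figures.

k_BT = 8.617×10⁻⁵ × 1110 K = 0.095649 eV.
Eᵢ/kT = 0, 1.0873, 1.2441, 1.2860.
Z = Σ e^(−Eᵢ/kT) = e^(−0) + e^(−1.0873) + e^(−1.2441) + e^(−1.2860) = 1.0000 + 0.33713 + 0.28820 + 0.27637 = 1.9017.
⟨E⟩ = 0.054347 eV, ⟨E²⟩ = 0.0062622 eV².
C_V/k_B = (⟨E²⟩ − ⟨E⟩²)/(kT)² = (0.0062622 − 0.0029536)/0.0091487 = 0.362.

0.362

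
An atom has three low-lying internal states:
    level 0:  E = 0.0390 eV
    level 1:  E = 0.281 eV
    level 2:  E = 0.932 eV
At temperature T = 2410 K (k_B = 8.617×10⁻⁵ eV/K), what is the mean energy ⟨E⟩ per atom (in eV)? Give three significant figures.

0.105 eV

k_BT = 8.617×10⁻⁵ × 2410 K = 0.20767 eV.
Eᵢ/kT = 0.18780, 1.3531, 4.4879.
Z = Σ e^(−Eᵢ/kT) = e^(−0.18780) + e^(−1.3531) + e^(−4.4879) = 0.82878 + 0.25844 + 0.011244 = 1.0985.
⟨E⟩ = Σ Eᵢ e^(−Eᵢ/kT) / Z = (0.0390·0.82878 + 0.281·0.25844 + 0.932·0.011244) / 1.0985 = 0.105 eV.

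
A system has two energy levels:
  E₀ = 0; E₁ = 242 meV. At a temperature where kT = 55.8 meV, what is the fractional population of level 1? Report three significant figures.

0.0129

Eᵢ/kT = 0, 4.3369.
Z = Σ e^(−Eᵢ/kT) = e^(−0) + e^(−4.3369) = 1.0000 + 0.013077 = 1.0131.
P₁ = e^(−E₁/kT) / Z = 0.013077/1.0131 = 0.0129.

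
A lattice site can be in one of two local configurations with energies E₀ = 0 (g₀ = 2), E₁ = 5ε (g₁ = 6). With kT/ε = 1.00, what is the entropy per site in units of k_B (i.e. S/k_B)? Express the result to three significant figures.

0.812

Eᵢ/kT = 0, 5.0000.
Z = Σ gᵢe^(−Eᵢ/kT) = 2·e^(−0) + 6·e^(−5.0000) = 2.0000 + 0.040428 = 2.0404.
⟨E⟩ = Σ EᵢPᵢ = 0.099069 ε.
S/k_B = ln Z + ⟨E⟩/kT = ln(2.0404) + 0.099069/1.00 = 0.71315 + 0.099069 = 0.812.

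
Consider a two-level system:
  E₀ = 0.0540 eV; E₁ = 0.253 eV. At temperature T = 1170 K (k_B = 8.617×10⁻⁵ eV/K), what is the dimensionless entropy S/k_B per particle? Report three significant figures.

k_BT = 8.617×10⁻⁵ × 1170 K = 0.10082 eV.
Eᵢ/kT = 0.53561, 2.5094.
Z = Σ e^(−Eᵢ/kT) = e^(−0.53561) + e^(−2.5094) = 0.58531 + 0.081317 = 0.66663.
⟨E⟩ = Σ EᵢPᵢ = 0.078274 eV.
S/k_B = ln Z + ⟨E⟩/kT = ln(0.66663) + 0.078274/0.10082 = -0.40552 + 0.77637 = 0.371.

0.371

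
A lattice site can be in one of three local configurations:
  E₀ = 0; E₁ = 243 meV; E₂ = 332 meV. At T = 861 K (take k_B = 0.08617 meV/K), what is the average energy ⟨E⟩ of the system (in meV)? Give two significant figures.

12 meV

k_BT = 0.08617 × 861 K = 74.19 meV.
Eᵢ/kT = 0, 3.275, 4.475.
Z = Σ e^(−Eᵢ/kT) = e^(−0) + e^(−3.275) + e^(−4.475) = 1.000 + 0.03782 + 0.01139 = 1.049.
⟨E⟩ = Σ Eᵢ e^(−Eᵢ/kT) / Z = (0·1.000 + 243·0.03782 + 332·0.01139) / 1.049 = 12 meV.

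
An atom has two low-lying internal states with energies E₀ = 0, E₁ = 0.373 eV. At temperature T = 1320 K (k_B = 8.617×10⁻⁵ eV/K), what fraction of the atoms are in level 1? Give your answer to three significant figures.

k_BT = 8.617×10⁻⁵ × 1320 K = 0.11374 eV.
Eᵢ/kT = 0, 3.2794.
Z = Σ e^(−Eᵢ/kT) = e^(−0) + e^(−3.2794) = 1.0000 + 0.037651 = 1.0377.
P₁ = e^(−E₁/kT) / Z = 0.037651/1.0377 = 0.0363.

0.0363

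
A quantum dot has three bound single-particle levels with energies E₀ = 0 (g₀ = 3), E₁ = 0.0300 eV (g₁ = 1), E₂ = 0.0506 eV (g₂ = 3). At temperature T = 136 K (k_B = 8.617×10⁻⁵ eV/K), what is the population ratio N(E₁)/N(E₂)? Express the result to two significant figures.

k_BT = 8.617×10⁻⁵ × 136 K = 0.01172 eV.
n₁/n₂ = (g₁/g₂) exp[−(E₁−E₂)/kT] = (1/3) × exp(−(-0.0206 eV)/(0.01172 eV)) = (1/3) × exp(1.758) = 1.9.

1.9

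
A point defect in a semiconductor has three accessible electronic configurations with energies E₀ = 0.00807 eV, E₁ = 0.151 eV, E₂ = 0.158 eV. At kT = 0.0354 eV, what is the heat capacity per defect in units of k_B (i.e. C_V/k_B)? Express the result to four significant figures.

0.5137

Eᵢ/kT = 0.227966, 4.26554, 4.46328.
Z = Σ e^(−Eᵢ/kT) = e^(−0.227966) + e^(−4.26554) + e^(−4.46328) = 0.796151 + 0.0140443 + 0.0115245 = 0.821720.
⟨E⟩ = 0.0126156 eV, ⟨E²⟩ = 0.000802915 eV².
C_V/k_B = (⟨E²⟩ − ⟨E⟩²)/(kT)² = (0.000802915 − 0.000159153)/0.00125316 = 0.5137.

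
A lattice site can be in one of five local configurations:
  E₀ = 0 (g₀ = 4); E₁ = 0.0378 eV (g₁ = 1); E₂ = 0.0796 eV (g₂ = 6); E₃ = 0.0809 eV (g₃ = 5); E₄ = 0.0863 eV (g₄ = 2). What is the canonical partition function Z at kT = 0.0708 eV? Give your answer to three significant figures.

Eᵢ/kT = 0, 0.53390, 1.1243, 1.1427, 1.2189.
Z = Σ gᵢe^(−Eᵢ/kT) = 4·e^(−0) + 1·e^(−0.53390) + 6·e^(−1.1243) + 5·e^(−1.1427) + 2·e^(−1.2189) = 4.0000 + 0.58631 + 1.9493 + 1.5948 + 0.59111 = 8.7215.

Z = 8.72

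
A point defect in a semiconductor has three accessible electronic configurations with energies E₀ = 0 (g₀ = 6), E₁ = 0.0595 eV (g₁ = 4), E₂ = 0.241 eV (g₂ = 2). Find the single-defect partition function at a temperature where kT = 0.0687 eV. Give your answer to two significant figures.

Z = 7.7

Eᵢ/kT = 0, 0.8661, 3.508.
Z = Σ gᵢe^(−Eᵢ/kT) = 6·e^(−0) + 4·e^(−0.8661) + 2·e^(−3.508) = 6.000 + 1.682 + 0.05991 = 7.742.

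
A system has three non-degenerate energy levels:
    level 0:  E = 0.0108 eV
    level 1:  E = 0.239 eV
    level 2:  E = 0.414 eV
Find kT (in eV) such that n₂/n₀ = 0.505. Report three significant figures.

n₂/n₀ = exp[−(E₂−E₀)/kT] = 0.505.
⇒ (E₂−E₀)/kT = ln(1/0.505) = ln(1.9802) = 0.68320.
kT = 0.4032 eV / 0.68320 = 0.590 eV.

0.590 eV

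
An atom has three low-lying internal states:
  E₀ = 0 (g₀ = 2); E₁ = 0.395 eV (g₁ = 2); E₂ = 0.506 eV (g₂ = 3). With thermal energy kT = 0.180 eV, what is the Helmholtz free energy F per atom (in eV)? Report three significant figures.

Eᵢ/kT = 0, 2.1944, 2.8111.
Z = Σ gᵢe^(−Eᵢ/kT) = 2·e^(−0) + 2·e^(−2.1944) + 3·e^(−2.8111) = 2.0000 + 0.22285 + 0.18042 = 2.4033.
F = −kT ln Z = −0.180 × ln(2.4033) = −0.180 × 0.87684 = -0.158 eV.

-0.158 eV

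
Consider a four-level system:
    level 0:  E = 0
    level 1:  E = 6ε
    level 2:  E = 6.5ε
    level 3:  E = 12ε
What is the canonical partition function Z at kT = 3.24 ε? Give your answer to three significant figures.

Z = 1.32

Eᵢ/kT = 0, 1.8519, 2.0062, 3.7037.
Z = Σ e^(−Eᵢ/kT) = e^(−0) + e^(−1.8519) + e^(−2.0062) + e^(−3.7037) = 1.0000 + 0.15694 + 0.13450 + 0.024632 = 1.3161.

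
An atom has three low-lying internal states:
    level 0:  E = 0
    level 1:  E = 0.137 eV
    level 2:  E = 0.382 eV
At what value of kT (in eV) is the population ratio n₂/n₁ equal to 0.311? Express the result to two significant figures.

0.21 eV

n₂/n₁ = exp[−(E₂−E₁)/kT] = 0.311.
⇒ (E₂−E₁)/kT = ln(1/0.311) = ln(3.215) = 1.168.
kT = 0.245 eV / 1.168 = 0.21 eV.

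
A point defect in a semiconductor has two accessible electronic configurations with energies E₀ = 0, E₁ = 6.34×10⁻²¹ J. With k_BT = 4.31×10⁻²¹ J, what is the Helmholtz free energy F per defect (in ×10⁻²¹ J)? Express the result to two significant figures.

Eᵢ/kT = 0, 1.471.
Z = Σ e^(−Eᵢ/kT) = e^(−0) + e^(−1.471) = 1.000 + 0.2297 = 1.230.
F = −kT ln Z = −4.31 × ln(1.230) = −4.31 × 0.2070 = -0.89 ×10⁻²¹ J.

-0.89 ×10⁻²¹ J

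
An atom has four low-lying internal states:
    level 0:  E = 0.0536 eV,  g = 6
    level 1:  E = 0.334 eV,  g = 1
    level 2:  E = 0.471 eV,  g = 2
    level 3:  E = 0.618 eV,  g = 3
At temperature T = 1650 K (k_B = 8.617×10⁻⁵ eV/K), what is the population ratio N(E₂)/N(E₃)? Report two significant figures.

1.9

k_BT = 8.617×10⁻⁵ × 1650 K = 0.1422 eV.
n₂/n₃ = (g₂/g₃) exp[−(E₂−E₃)/kT] = (2/3) × exp(−(-0.147 eV)/(0.1422 eV)) = (2/3) × exp(1.034) = 1.9.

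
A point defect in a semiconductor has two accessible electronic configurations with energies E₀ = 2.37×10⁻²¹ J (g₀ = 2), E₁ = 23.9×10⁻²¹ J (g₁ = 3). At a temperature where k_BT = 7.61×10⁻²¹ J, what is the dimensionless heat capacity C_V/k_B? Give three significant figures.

0.598

Eᵢ/kT = 0.31143, 3.1406.
Z = Σ gᵢe^(−Eᵢ/kT) = 2·e^(−0.31143) + 3·e^(−3.1406) = 1.4648 + 0.12977 = 1.5946.
⟨E⟩ = 4.1221, ⟨E²⟩ = 51.645.
C_V/k_B = (⟨E²⟩ − ⟨E⟩²)/(kT)² = (51.645 − 16.992)/57.912 = 0.598.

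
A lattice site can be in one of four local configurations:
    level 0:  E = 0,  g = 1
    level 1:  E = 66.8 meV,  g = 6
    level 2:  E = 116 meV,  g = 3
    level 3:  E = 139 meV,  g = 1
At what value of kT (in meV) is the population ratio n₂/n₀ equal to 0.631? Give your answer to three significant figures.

74.4 meV

n₂/n₀ = (g₂/g₀) exp[−(E₂−E₀)/kT] = 0.631.
⇒ (E₂−E₀)/kT = ln((3/1)/0.631) = ln(4.7544) = 1.5591.
kT = 116 meV / 1.5591 = 74.4 meV.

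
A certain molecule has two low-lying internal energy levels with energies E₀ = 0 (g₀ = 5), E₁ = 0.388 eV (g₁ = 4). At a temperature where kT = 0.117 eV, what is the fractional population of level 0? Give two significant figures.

0.97

Eᵢ/kT = 0, 3.316.
Z = Σ gᵢe^(−Eᵢ/kT) = 5·e^(−0) + 4·e^(−3.316) = 5.000 + 0.1452 = 5.145.
P₀ = g₀ e^(−E₀/kT) / Z = 5.000/5.145 = 0.97.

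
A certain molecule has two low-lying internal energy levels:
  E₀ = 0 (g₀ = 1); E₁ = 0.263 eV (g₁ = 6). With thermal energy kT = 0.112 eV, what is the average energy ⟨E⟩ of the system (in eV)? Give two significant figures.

0.096 eV

Eᵢ/kT = 0, 2.348.
Z = Σ gᵢe^(−Eᵢ/kT) = 1·e^(−0) + 6·e^(−2.348) = 1.000 + 0.5734 = 1.573.
⟨E⟩ = Σ Eᵢ gᵢe^(−Eᵢ/kT) / Z = (0·1.000 + 0.263·0.5734) / 1.573 = 0.096 eV.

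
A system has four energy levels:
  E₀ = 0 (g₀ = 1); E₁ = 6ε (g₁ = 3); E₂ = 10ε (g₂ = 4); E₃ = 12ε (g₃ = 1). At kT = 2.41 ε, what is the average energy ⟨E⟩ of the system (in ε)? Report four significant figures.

Eᵢ/kT = 0, 2.48963, 4.14938, 4.97925.
Z = Σ gᵢe^(−Eᵢ/kT) = 1·e^(−0) + 3·e^(−2.48963) + 4·e^(−4.14938) + 1·e^(−4.97925) = 1.00000 + 0.248822 + 0.0630968 + 0.00687922 = 1.31880.
⟨E⟩ = Σ Eᵢ gᵢe^(−Eᵢ/kT) / Z = (0·1.00000 + 6·0.248822 + 10·0.0630968 + 12·0.00687922) / 1.31880 = 1.673 ε.

1.673 ε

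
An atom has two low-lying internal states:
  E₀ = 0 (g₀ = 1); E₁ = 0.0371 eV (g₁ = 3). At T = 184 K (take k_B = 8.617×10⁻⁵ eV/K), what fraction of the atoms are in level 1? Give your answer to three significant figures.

k_BT = 8.617×10⁻⁵ × 184 K = 0.015855 eV.
Eᵢ/kT = 0, 2.3400.
Z = Σ gᵢe^(−Eᵢ/kT) = 1·e^(−0) + 3·e^(−2.3400) = 1.0000 + 0.28898 = 1.2890.
P₁ = g₁ e^(−E₁/kT) / Z = 0.28898/1.2890 = 0.224.

0.224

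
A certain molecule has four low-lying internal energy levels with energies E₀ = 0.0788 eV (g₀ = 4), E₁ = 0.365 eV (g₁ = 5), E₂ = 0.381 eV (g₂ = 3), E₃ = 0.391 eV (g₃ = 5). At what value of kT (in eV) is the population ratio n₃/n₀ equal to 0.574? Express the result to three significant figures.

0.401 eV

n₃/n₀ = (g₃/g₀) exp[−(E₃−E₀)/kT] = 0.574.
⇒ (E₃−E₀)/kT = ln((5/4)/0.574) = ln(2.1777) = 0.77827.
kT = 0.3122 eV / 0.77827 = 0.401 eV.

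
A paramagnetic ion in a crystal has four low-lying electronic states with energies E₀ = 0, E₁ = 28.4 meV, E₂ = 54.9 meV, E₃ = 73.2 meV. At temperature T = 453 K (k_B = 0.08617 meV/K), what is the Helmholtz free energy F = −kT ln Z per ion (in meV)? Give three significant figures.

k_BT = 0.08617 × 453 K = 39.035 meV.
Eᵢ/kT = 0, 0.72755, 1.4064, 1.8752.
Z = Σ e^(−Eᵢ/kT) = e^(−0) + e^(−0.72755) + e^(−1.4064) + e^(−1.8752) = 1.0000 + 0.48309 + 0.24502 + 0.15332 = 1.8814.
F = −kT ln Z = −39.035 × ln(1.8814) = −39.035 × 0.63202 = -24.7 meV.

-24.7 meV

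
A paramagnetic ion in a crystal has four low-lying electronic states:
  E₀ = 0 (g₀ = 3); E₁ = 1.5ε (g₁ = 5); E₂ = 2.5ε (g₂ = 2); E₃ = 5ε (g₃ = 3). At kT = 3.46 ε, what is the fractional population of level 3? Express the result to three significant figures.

Eᵢ/kT = 0, 0.43353, 0.72254, 1.4451.
Z = Σ gᵢe^(−Eᵢ/kT) = 3·e^(−0) + 5·e^(−0.43353) + 2·e^(−0.72254) + 3·e^(−1.4451) = 3.0000 + 3.2411 + 0.97103 + 0.70717 = 7.9193.
P₃ = g₃ e^(−E₃/kT) / Z = 0.70717/7.9193 = 0.0893.

0.0893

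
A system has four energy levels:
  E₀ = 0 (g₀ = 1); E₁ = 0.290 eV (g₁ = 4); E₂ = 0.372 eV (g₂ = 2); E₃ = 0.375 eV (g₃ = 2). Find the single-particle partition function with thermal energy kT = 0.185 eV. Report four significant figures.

Eᵢ/kT = 0, 1.56757, 2.01081, 2.02703.
Z = Σ gᵢe^(−Eᵢ/kT) = 1·e^(−0) + 4·e^(−1.56757) + 2·e^(−2.01081) + 2·e^(−2.02703) = 1.00000 + 0.834205 + 0.267760 + 0.263452 = 2.36542.

Z = 2.365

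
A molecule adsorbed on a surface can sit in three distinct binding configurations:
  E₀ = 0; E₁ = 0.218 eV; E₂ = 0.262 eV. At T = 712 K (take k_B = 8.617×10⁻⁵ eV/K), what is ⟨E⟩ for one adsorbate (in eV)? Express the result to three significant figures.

0.00950 eV

k_BT = 8.617×10⁻⁵ × 712 K = 0.061353 eV.
Eᵢ/kT = 0, 3.5532, 4.2704.
Z = Σ e^(−Eᵢ/kT) = e^(−0) + e^(−3.5532) + e^(−4.2704) = 1.0000 + 0.028633 + 0.013976 = 1.0426.
⟨E⟩ = Σ Eᵢ e^(−Eᵢ/kT) / Z = (0·1.0000 + 0.218·0.028633 + 0.262·0.013976) / 1.0426 = 0.00950 eV.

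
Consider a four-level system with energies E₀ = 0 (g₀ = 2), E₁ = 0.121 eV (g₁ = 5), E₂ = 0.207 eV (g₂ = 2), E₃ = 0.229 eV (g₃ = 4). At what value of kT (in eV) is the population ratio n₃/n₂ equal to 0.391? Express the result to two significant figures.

n₃/n₂ = (g₃/g₂) exp[−(E₃−E₂)/kT] = 0.391.
⇒ (E₃−E₂)/kT = ln((4/2)/0.391) = ln(5.115) = 1.632.
kT = 0.022 eV / 1.632 = 0.013 eV.

0.013 eV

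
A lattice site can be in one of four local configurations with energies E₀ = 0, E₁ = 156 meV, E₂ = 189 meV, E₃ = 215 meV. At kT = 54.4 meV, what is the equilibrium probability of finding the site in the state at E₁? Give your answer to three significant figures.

Eᵢ/kT = 0, 2.8676, 3.4743, 3.9522.
Z = Σ e^(−Eᵢ/kT) = e^(−0) + e^(−2.8676) + e^(−3.4743) + e^(−3.9522) = 1.0000 + 0.056835 + 0.030984 + 0.019212 = 1.1070.
P₁ = e^(−E₁/kT) / Z = 0.056835/1.1070 = 0.0513.

0.0513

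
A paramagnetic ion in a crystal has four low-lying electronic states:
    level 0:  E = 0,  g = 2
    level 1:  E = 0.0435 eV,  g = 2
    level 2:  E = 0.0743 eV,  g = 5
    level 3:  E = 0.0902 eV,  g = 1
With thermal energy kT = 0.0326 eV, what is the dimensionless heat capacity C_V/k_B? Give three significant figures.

Eᵢ/kT = 0, 1.3344, 2.2791, 2.7669.
Z = Σ gᵢe^(−Eᵢ/kT) = 2·e^(−0) + 2·e^(−1.3344) + 5·e^(−2.2791) + 1·e^(−2.7669) = 2.0000 + 0.52663 + 0.51188 + 0.062857 = 3.1014.
⟨E⟩ = 0.021478 eV, ⟨E²⟩ = 0.0013974 eV².
C_V/k_B = (⟨E²⟩ − ⟨E⟩²)/(kT)² = (0.0013974 − 0.00046130)/0.0010628 = 0.881.

0.881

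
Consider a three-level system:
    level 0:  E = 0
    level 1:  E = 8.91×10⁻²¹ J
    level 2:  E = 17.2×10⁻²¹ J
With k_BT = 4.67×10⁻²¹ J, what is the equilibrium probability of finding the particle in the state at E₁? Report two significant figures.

Eᵢ/kT = 0, 1.908, 3.683.
Z = Σ e^(−Eᵢ/kT) = e^(−0) + e^(−1.908) + e^(−3.683) = 1.000 + 0.1484 + 0.02515 = 1.174.
P₁ = e^(−E₁/kT) / Z = 0.1484/1.174 = 0.13.

0.13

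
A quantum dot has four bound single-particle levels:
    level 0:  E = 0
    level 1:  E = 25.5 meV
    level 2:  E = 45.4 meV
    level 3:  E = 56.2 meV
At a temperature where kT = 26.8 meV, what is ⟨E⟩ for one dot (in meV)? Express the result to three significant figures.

14.8 meV

Eᵢ/kT = 0, 0.95149, 1.6940, 2.0970.
Z = Σ e^(−Eᵢ/kT) = e^(−0) + e^(−0.95149) + e^(−1.6940) + e^(−2.0970) = 1.0000 + 0.38617 + 0.18378 + 0.12282 = 1.6928.
⟨E⟩ = Σ Eᵢ e^(−Eᵢ/kT) / Z = (0·1.0000 + 25.5·0.38617 + 45.4·0.18378 + 56.2·0.12282) / 1.6928 = 14.8 meV.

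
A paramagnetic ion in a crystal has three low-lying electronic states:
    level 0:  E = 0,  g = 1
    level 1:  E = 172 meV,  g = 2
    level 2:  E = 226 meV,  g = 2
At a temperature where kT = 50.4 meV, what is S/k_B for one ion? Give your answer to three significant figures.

Eᵢ/kT = 0, 3.4127, 4.4841.
Z = Σ gᵢe^(−Eᵢ/kT) = 1·e^(−0) + 2·e^(−3.4127) + 2·e^(−4.4841) = 1.0000 + 0.065904 + 0.022574 = 1.0885.
⟨E⟩ = Σ EᵢPᵢ = 15.101 meV.
S/k_B = ln Z + ⟨E⟩/kT = ln(1.0885) + 15.101/50.4 = 0.084801 + 0.29962 = 0.384.

0.384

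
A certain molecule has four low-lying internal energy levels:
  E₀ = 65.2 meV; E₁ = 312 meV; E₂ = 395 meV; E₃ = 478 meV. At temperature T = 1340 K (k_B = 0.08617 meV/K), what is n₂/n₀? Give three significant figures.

k_BT = 0.08617 × 1340 K = 115.47 meV.
n₂/n₀ = exp[−(E₂−E₀)/kT] = exp(−(329.8 meV)/(115.47 meV)) = exp(-2.8562) = 0.0575.

0.0575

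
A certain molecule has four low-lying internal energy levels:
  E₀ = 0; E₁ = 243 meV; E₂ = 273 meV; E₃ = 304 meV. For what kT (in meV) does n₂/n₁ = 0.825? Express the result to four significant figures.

155.9 meV

n₂/n₁ = exp[−(E₂−E₁)/kT] = 0.825.
⇒ (E₂−E₁)/kT = ln(1/0.825) = ln(1.21212) = 0.192371.
kT = 30 meV / 0.192371 = 155.9 meV.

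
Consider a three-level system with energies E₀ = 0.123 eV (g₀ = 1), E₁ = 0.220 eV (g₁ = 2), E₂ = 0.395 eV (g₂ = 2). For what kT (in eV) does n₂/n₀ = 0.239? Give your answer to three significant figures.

0.128 eV

n₂/n₀ = (g₂/g₀) exp[−(E₂−E₀)/kT] = 0.239.
⇒ (E₂−E₀)/kT = ln((2/1)/0.239) = ln(8.3682) = 2.1244.
kT = 0.272 eV / 2.1244 = 0.128 eV.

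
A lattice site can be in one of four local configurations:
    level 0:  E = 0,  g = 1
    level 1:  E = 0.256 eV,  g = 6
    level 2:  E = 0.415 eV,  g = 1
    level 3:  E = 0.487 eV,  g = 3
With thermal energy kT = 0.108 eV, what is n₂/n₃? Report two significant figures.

n₂/n₃ = (g₂/g₃) exp[−(E₂−E₃)/kT] = (1/3) × exp(−(-0.072 eV)/(0.108 eV)) = (1/3) × exp(0.6667) = 0.65.

0.65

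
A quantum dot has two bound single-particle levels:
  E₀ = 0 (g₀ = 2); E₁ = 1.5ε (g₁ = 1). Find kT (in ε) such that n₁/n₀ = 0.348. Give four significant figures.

4.139 ε

n₁/n₀ = (g₁/g₀) exp[−(E₁−E₀)/kT] = 0.348.
⇒ (E₁−E₀)/kT = ln((1/2)/0.348) = ln(1.43678) = 0.362404.
kT = 1.5ε / 0.362404 = 4.139 ε.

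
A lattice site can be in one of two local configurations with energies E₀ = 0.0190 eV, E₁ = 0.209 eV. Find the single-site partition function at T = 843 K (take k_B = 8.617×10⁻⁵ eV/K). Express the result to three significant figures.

Z = 0.826

k_BT = 8.617×10⁻⁵ × 843 K = 0.072641 eV.
Eᵢ/kT = 0.26156, 2.8772.
Z = Σ e^(−Eᵢ/kT) = e^(−0.26156) + e^(−2.8772) = 0.76985 + 0.056292 = 0.82614.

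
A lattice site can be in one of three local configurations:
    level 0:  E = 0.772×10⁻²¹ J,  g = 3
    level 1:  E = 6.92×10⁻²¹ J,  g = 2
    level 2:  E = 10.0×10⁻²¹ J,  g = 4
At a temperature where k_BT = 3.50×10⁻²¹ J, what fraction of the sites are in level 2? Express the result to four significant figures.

0.07887

Eᵢ/kT = 0.220571, 1.97714, 2.85714.
Z = Σ gᵢe^(−Eᵢ/kT) = 3·e^(−0.220571) + 2·e^(−1.97714) + 4·e^(−2.85714) = 2.40618 + 0.276929 + 0.229731 = 2.91284.
P₂ = g₂ e^(−E₂/kT) / Z = 0.229731/2.91284 = 0.07887.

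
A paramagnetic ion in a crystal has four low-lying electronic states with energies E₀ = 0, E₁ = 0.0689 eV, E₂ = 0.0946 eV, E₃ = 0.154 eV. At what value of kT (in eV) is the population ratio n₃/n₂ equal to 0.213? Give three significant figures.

0.0384 eV

n₃/n₂ = exp[−(E₃−E₂)/kT] = 0.213.
⇒ (E₃−E₂)/kT = ln(1/0.213) = ln(4.6948) = 1.5465.
kT = 0.0594 eV / 1.5465 = 0.0384 eV.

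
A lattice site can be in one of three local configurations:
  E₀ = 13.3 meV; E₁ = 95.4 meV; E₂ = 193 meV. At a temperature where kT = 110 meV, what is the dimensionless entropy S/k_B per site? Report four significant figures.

Eᵢ/kT = 0.120909, 0.867273, 1.75455.
Z = Σ e^(−Eᵢ/kT) = e^(−0.120909) + e^(−0.867273) + e^(−1.75455) = 0.886115 + 0.420096 + 0.172985 = 1.47920.
⟨E⟩ = Σ EᵢPᵢ = 57.6316 meV.
S/k_B = ln Z + ⟨E⟩/kT = ln(1.47920) + 57.6316/110 = 0.391501 + 0.523924 = 0.9154.

0.9154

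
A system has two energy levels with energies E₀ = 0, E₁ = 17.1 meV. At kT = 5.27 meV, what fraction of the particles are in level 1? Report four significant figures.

Eᵢ/kT = 0, 3.24478.
Z = Σ e^(−Eᵢ/kT) = e^(−0) + e^(−3.24478) = 1.00000 + 0.0389771 = 1.03898.
P₁ = e^(−E₁/kT) / Z = 0.0389771/1.03898 = 0.03751.

0.03751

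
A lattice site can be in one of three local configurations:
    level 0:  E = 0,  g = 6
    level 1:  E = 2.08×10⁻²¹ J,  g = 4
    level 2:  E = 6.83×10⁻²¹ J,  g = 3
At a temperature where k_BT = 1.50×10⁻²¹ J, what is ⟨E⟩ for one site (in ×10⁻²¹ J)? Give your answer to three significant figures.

0.326 ×10⁻²¹ J

Eᵢ/kT = 0, 1.3867, 4.5533.
Z = Σ gᵢe^(−Eᵢ/kT) = 6·e^(−0) + 4·e^(−1.3867) + 3·e^(−4.5533) = 6.0000 + 0.99959 + 0.031597 = 7.0312.
⟨E⟩ = Σ Eᵢ gᵢe^(−Eᵢ/kT) / Z = (0·6.0000 + 2.08·0.99959 + 6.83·0.031597) / 7.0312 = 0.326 ×10⁻²¹ J.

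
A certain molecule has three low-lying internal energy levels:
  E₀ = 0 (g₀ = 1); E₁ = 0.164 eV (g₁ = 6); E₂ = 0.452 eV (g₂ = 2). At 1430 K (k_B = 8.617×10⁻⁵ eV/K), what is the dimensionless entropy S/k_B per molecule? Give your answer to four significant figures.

1.841

k_BT = 8.617×10⁻⁵ × 1430 K = 0.123223 eV.
Eᵢ/kT = 0, 1.33092, 3.66815.
Z = Σ gᵢe^(−Eᵢ/kT) = 1·e^(−0) + 6·e^(−1.33092) + 2·e^(−3.66815) = 1.00000 + 1.58540 + 0.0510473 = 2.63645.
⟨E⟩ = Σ EᵢPᵢ = 0.107371 eV.
S/k_B = ln Z + ⟨E⟩/kT = ln(2.63645) + 0.107371/0.123223 = 0.969433 + 0.871355 = 1.841.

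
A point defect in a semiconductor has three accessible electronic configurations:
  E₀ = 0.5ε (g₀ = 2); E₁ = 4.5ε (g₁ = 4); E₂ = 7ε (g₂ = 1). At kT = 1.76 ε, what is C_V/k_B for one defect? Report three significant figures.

Eᵢ/kT = 0.28409, 2.5568, 3.9773.
Z = Σ gᵢe^(−Eᵢ/kT) = 2·e^(−0.28409) + 4·e^(−2.5568) + 1·e^(−3.9773) = 1.5054 + 0.31021 + 0.018736 = 1.8343.
⟨E⟩ = 1.2429 ε, ⟨E²⟩ = 4.1303 ε².
C_V/k_B = (⟨E²⟩ − ⟨E⟩²)/(kT)² = (4.1303 − 1.5448)/3.0976 = 0.835.

0.835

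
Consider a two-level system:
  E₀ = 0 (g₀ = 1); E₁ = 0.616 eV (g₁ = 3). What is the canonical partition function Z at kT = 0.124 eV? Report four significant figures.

Eᵢ/kT = 0, 4.96774.
Z = Σ gᵢe^(−Eᵢ/kT) = 1·e^(−0) + 3·e^(−4.96774) = 1.00000 + 0.0208766 = 1.02088.

Z = 1.021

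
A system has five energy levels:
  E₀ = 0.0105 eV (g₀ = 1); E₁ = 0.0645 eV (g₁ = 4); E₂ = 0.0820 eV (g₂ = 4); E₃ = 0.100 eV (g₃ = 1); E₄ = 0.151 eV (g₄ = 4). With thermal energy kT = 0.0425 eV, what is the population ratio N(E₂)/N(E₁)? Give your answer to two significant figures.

n₂/n₁ = (g₂/g₁) exp[−(E₂−E₁)/kT] = (4/4) × exp(−(0.0175 eV)/(0.0425 eV)) = (4/4) × exp(-0.4118) = 0.66.

0.66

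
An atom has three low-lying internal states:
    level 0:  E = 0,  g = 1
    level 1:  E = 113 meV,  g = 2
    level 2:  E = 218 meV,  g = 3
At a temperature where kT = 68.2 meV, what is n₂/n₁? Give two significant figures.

0.32

n₂/n₁ = (g₂/g₁) exp[−(E₂−E₁)/kT] = (3/2) × exp(−(105 meV)/(68.2 meV)) = (3/2) × exp(-1.540) = 0.32.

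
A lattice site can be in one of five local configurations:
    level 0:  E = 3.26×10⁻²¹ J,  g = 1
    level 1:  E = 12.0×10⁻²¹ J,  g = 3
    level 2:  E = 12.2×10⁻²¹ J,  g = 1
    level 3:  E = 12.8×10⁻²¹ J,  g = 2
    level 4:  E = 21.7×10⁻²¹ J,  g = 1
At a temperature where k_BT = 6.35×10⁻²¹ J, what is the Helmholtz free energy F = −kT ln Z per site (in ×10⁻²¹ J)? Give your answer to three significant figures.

Eᵢ/kT = 0.51339, 1.8898, 1.9213, 2.0157, 3.4173.
Z = Σ gᵢe^(−Eᵢ/kT) = 1·e^(−0.51339) + 3·e^(−1.8898) + 1·e^(−1.9213) + 2·e^(−2.0157) + 1·e^(−3.4173) = 0.59846 + 0.45331 + 0.14642 + 0.26645 + 0.032801 = 1.4974.
F = −kT ln Z = −6.35 × ln(1.4974) = −6.35 × 0.40373 = -2.56 ×10⁻²¹ J.

-2.56 ×10⁻²¹ J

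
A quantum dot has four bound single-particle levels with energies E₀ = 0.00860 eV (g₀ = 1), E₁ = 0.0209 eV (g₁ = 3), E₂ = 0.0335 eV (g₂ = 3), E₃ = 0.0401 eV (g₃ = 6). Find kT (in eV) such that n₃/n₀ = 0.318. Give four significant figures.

0.01072 eV

n₃/n₀ = (g₃/g₀) exp[−(E₃−E₀)/kT] = 0.318.
⇒ (E₃−E₀)/kT = ln((6/1)/0.318) = ln(18.8679) = 2.93746.
kT = 0.03150 eV / 2.93746 = 0.01072 eV.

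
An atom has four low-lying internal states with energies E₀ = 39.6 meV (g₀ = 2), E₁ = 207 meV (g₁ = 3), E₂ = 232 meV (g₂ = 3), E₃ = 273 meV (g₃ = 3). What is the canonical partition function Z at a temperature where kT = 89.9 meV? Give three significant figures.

Z = 1.96

Eᵢ/kT = 0.44049, 2.3026, 2.5806, 3.0367.
Z = Σ gᵢe^(−Eᵢ/kT) = 2·e^(−0.44049) + 3·e^(−2.3026) + 3·e^(−2.5806) + 3·e^(−3.0367) = 1.2874 + 0.30000 + 0.22719 + 0.14398 = 1.9586.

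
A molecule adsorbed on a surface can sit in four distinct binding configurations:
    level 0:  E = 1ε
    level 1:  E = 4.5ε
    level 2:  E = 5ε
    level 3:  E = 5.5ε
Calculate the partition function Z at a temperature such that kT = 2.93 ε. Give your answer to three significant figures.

Eᵢ/kT = 0.34130, 1.5358, 1.7065, 1.8771.
Z = Σ e^(−Eᵢ/kT) = e^(−0.34130) + e^(−1.5358) + e^(−1.7065) + e^(−1.8771) = 0.71085 + 0.21528 + 0.18150 + 0.15303 = 1.2607.

Z = 1.26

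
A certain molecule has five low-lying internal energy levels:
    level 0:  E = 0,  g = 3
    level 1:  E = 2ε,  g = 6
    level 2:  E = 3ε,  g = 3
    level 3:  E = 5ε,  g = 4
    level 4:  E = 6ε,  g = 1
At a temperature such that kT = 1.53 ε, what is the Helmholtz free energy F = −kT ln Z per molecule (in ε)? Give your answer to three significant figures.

-2.53 ε

Eᵢ/kT = 0, 1.3072, 1.9608, 3.2680, 3.9216.
Z = Σ gᵢe^(−Eᵢ/kT) = 3·e^(−0) + 6·e^(−1.3072) + 3·e^(−1.9608) + 4·e^(−3.2680) + 1·e^(−3.9216) = 3.0000 + 1.6235 + 0.42224 + 0.15233 + 0.019809 = 5.2179.
F = −kT ln Z = −1.53 × ln(5.2179) = −1.53 × 1.6521 = -2.53 ε.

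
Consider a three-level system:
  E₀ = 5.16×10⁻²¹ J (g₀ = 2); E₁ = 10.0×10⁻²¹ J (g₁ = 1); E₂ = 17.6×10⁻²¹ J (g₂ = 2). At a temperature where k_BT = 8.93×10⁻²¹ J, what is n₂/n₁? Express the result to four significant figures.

n₂/n₁ = (g₂/g₁) exp[−(E₂−E₁)/kT] = (2/1) × exp(−(7.6 ×10⁻²¹ J)/(8.93 ×10⁻²¹ J)) = (2/1) × exp(-0.851064) = 0.8539.

0.8539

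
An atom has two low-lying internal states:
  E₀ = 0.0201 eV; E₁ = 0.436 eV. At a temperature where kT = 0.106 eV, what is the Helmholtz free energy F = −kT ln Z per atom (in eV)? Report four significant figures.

Eᵢ/kT = 0.189623, 4.11321.
Z = Σ e^(−Eᵢ/kT) = e^(−0.189623) + e^(−4.11321) = 0.827271 + 0.0163552 = 0.843626.
F = −kT ln Z = −0.106 × ln(0.843626) = −0.106 × -0.170046 = 0.01802 eV.

0.01802 eV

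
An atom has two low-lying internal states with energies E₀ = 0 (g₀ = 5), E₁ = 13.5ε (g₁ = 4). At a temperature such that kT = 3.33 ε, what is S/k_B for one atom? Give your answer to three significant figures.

Eᵢ/kT = 0, 4.0541.
Z = Σ gᵢe^(−Eᵢ/kT) = 5·e^(−0) + 4·e^(−4.0541) = 5.0000 + 0.069404 = 5.0694.
⟨E⟩ = Σ EᵢPᵢ = 0.18483 ε.
S/k_B = ln Z + ⟨E⟩/kT = ln(5.0694) + 0.18483/3.33 = 1.6232 + 0.055505 = 1.68.

1.68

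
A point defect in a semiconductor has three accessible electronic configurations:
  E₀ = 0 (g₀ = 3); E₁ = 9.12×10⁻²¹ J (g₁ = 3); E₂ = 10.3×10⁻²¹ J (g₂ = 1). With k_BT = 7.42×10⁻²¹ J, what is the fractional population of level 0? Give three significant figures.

0.727

Eᵢ/kT = 0, 1.2291, 1.3881.
Z = Σ gᵢe^(−Eᵢ/kT) = 3·e^(−0) + 3·e^(−1.2291) + 1·e^(−1.3881) = 3.0000 + 0.87767 + 0.24955 = 4.1272.
P₀ = g₀ e^(−E₀/kT) / Z = 3.0000/4.1272 = 0.727.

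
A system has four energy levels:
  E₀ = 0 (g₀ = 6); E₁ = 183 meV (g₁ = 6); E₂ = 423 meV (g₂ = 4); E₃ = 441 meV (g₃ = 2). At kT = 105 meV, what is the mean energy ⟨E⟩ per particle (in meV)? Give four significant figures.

32.93 meV

Eᵢ/kT = 0, 1.74286, 4.02857, 4.20000.
Z = Σ gᵢe^(−Eᵢ/kT) = 6·e^(−0) + 6·e^(−1.74286) + 4·e^(−4.02857) + 2·e^(−4.20000) = 6.00000 + 1.05011 + 0.0711991 + 0.0299912 = 7.15130.
⟨E⟩ = Σ Eᵢ gᵢe^(−Eᵢ/kT) / Z = (0·6.00000 + 183·1.05011 + 423·0.0711991 + 441·0.0299912) / 7.15130 = 32.93 meV.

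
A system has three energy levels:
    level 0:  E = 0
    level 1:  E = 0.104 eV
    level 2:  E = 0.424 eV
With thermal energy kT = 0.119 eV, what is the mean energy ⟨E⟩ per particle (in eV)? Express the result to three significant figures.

0.0383 eV

Eᵢ/kT = 0, 0.87395, 3.5630.
Z = Σ e^(−Eᵢ/kT) = e^(−0) + e^(−0.87395) + e^(−3.5630) = 1.0000 + 0.41730 + 0.028354 = 1.4457.
⟨E⟩ = Σ Eᵢ e^(−Eᵢ/kT) / Z = (0·1.0000 + 0.104·0.41730 + 0.424·0.028354) / 1.4457 = 0.0383 eV.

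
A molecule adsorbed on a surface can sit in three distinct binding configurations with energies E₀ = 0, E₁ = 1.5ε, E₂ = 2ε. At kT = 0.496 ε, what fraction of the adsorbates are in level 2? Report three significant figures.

0.0166

Eᵢ/kT = 0, 3.0242, 4.0323.
Z = Σ e^(−Eᵢ/kT) = e^(−0) + e^(−3.0242) + e^(−4.0323) = 1.0000 + 0.048597 + 0.017733 = 1.0663.
P₂ = e^(−E₂/kT) / Z = 0.017733/1.0663 = 0.0166.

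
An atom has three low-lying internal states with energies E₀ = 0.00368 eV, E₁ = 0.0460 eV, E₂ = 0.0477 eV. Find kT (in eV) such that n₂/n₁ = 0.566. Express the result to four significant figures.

n₂/n₁ = exp[−(E₂−E₁)/kT] = 0.566.
⇒ (E₂−E₁)/kT = ln(1/0.566) = ln(1.76678) = 0.569159.
kT = 0.0017 eV / 0.569159 = 0.002987 eV.

0.002987 eV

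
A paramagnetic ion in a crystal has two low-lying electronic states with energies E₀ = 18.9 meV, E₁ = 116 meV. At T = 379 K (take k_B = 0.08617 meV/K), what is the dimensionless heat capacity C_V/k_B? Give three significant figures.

0.409

k_BT = 0.08617 × 379 K = 32.658 meV.
Eᵢ/kT = 0.57872, 3.5520.
Z = Σ e^(−Eᵢ/kT) = e^(−0.57872) + e^(−3.5520) = 0.56062 + 0.028667 = 0.58929.
⟨E⟩ = 23.623 meV, ⟨E²⟩ = 994.42 meV².
C_V/k_B = (⟨E²⟩ − ⟨E⟩²)/(kT)² = (994.42 − 558.05)/1066.5 = 0.409.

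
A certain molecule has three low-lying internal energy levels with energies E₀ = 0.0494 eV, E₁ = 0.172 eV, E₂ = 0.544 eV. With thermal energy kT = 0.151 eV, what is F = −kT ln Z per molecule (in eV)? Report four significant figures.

Eᵢ/kT = 0.327152, 1.13907, 3.60265.
Z = Σ e^(−Eᵢ/kT) = e^(−0.327152) + e^(−1.13907) + e^(−3.60265) = 0.720974 + 0.320117 + 0.0272514 = 1.06834.
F = −kT ln Z = −0.151 × ln(1.06834) = −0.151 × 0.0661060 = -0.009982 eV.

-0.009982 eV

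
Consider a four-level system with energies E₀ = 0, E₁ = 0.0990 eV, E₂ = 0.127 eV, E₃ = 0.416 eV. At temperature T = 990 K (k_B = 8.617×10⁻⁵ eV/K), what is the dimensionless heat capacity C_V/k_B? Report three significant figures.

k_BT = 8.617×10⁻⁵ × 990 K = 0.085308 eV.
Eᵢ/kT = 0, 1.1605, 1.4887, 4.8764.
Z = Σ e^(−Eᵢ/kT) = e^(−0) + e^(−1.1605) + e^(−1.4887) + e^(−4.8764) = 1.0000 + 0.31333 + 0.22567 + 0.0076244 = 1.5466.
⟨E⟩ = 0.040639 eV, ⟨E²⟩ = 0.0051922 eV².
C_V/k_B = (⟨E²⟩ − ⟨E⟩²)/(kT)² = (0.0051922 − 0.0016515)/0.0072775 = 0.487.

0.487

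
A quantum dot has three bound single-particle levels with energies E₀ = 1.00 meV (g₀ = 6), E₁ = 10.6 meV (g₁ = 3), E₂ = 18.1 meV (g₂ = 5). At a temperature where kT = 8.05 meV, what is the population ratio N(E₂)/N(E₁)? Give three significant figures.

n₂/n₁ = (g₂/g₁) exp[−(E₂−E₁)/kT] = (5/3) × exp(−(7.5 meV)/(8.05 meV)) = (5/3) × exp(-0.93168) = 0.656.

0.656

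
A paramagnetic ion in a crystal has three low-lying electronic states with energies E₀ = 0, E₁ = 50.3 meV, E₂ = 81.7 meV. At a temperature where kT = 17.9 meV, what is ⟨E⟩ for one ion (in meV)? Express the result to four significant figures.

3.623 meV

Eᵢ/kT = 0, 2.81006, 4.56425.
Z = Σ e^(−Eᵢ/kT) = e^(−0) + e^(−2.81006) + e^(−4.56425) = 1.00000 + 0.0602014 + 0.0104177 = 1.07062.
⟨E⟩ = Σ Eᵢ e^(−Eᵢ/kT) / Z = (0·1.00000 + 50.3·0.0602014 + 81.7·0.0104177) / 1.07062 = 3.623 meV.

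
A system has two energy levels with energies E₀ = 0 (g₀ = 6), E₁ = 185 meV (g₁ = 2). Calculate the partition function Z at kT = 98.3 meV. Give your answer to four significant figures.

Z = 6.305

Eᵢ/kT = 0, 1.88199.
Z = Σ gᵢe^(−Eᵢ/kT) = 6·e^(−0) + 2·e^(−1.88199) = 6.00000 + 0.304574 = 6.30457.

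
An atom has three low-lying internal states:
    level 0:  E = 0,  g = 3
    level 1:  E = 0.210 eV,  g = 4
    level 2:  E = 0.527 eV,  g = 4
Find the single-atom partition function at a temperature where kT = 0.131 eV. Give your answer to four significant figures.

Z = 3.877

Eᵢ/kT = 0, 1.60305, 4.02290.
Z = Σ gᵢe^(−Eᵢ/kT) = 3·e^(−0) + 4·e^(−1.60305) + 4·e^(−4.02290) = 3.00000 + 0.805127 + 0.0716039 = 3.87673.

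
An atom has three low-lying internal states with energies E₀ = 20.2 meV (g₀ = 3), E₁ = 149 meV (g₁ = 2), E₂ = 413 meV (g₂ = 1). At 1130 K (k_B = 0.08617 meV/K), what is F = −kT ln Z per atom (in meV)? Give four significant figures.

k_BT = 0.08617 × 1130 K = 97.3721 meV.
Eᵢ/kT = 0.207452, 1.53021, 4.24146.
Z = Σ gᵢe^(−Eᵢ/kT) = 3·e^(−0.207452) + 2·e^(−1.53021) + 1·e^(−4.24146) = 2.43796 + 0.432980 + 0.0143866 = 2.88533.
F = −kT ln Z = −97.3721 × ln(2.88533) = −97.3721 × 1.05964 = -103.2 meV.

-103.2 meV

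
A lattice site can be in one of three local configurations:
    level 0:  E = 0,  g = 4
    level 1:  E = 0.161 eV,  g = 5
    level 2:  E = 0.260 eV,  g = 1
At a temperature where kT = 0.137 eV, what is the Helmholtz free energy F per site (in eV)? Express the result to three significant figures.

Eᵢ/kT = 0, 1.1752, 1.8978.
Z = Σ gᵢe^(−Eᵢ/kT) = 4·e^(−0) + 5·e^(−1.1752) + 1·e^(−1.8978) = 4.0000 + 1.5438 + 0.14990 = 5.6937.
F = −kT ln Z = −0.137 × ln(5.6937) = −0.137 × 1.7394 = -0.238 eV.

-0.238 eV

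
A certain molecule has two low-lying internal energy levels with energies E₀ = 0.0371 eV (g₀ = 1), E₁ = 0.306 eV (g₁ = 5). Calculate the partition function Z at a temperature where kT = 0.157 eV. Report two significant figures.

Z = 1.5

Eᵢ/kT = 0.2363, 1.949.
Z = Σ gᵢe^(−Eᵢ/kT) = 1·e^(−0.2363) + 5·e^(−1.949) = 0.7895 + 0.7121 = 1.502.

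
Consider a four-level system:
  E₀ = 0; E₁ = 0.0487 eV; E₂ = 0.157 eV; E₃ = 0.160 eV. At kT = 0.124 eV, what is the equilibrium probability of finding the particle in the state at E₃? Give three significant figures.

0.123

Eᵢ/kT = 0, 0.39274, 1.2661, 1.2903.
Z = Σ e^(−Eᵢ/kT) = e^(−0) + e^(−0.39274) + e^(−1.2661) + e^(−1.2903) = 1.0000 + 0.67520 + 0.28193 + 0.27519 = 2.2323.
P₃ = e^(−E₃/kT) / Z = 0.27519/2.2323 = 0.123.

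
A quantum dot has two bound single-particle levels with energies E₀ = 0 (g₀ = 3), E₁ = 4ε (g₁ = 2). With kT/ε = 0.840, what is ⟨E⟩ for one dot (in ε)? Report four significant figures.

Eᵢ/kT = 0, 4.76190.
Z = Σ gᵢe^(−Eᵢ/kT) = 3·e^(−0) + 2·e^(−4.76190) = 3.00000 + 0.0170987 = 3.01710.
⟨E⟩ = Σ Eᵢ gᵢe^(−Eᵢ/kT) / Z = (0·3.00000 + 4·0.0170987) / 3.01710 = 0.02267 ε.

0.02267 ε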